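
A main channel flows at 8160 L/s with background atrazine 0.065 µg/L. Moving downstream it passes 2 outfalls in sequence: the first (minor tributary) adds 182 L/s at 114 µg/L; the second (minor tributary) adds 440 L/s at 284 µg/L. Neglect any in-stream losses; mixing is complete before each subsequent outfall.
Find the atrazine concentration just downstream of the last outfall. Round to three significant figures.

16.7 µg/L

Below outfall 1: Q → 8342 L/s, C = (8160·0.06500 + 182.0·114.0)/8342 = 2.551 µg/L.
Below outfall 2: Q → 8782 L/s, C = (8342·2.551 + 440.0·284.0)/8782 = 16.65 µg/L.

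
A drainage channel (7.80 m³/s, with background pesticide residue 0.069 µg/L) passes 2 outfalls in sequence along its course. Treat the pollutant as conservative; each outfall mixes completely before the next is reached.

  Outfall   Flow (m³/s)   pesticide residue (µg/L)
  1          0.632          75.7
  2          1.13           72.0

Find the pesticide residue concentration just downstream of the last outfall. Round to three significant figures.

Below outfall 1: Q → 8.432 m³/s, C = (7.800·0.06900 + 0.6320·75.70)/8.432 = 5.738 µg/L.
Below outfall 2: Q → 9.562 m³/s, C = (8.432·5.738 + 1.130·72.00)/9.562 = 13.57 µg/L.

13.6 µg/L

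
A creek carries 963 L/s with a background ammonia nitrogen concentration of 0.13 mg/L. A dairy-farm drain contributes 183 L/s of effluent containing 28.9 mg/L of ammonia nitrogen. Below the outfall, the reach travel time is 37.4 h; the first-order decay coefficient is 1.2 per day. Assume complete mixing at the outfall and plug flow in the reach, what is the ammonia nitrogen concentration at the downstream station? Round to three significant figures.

0.728 mg/L

Mass balance: C = (963.0·0.1300 + 183.0·28.90) / 1146 = 5414/1146 = 4.724 mg/L.
Decay over the reach: 4.724·exp(−kt) = 4.724·0.1541 = 0.7281 mg/L.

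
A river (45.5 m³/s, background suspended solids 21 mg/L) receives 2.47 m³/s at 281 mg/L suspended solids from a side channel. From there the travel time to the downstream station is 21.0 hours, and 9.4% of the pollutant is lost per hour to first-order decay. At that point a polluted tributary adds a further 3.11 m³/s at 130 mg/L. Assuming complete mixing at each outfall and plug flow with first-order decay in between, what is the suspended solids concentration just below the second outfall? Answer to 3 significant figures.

12.0 mg/L

Flow-weighted average: C = (45.50·21.00 + 2.470·281.0) / 47.97 = 1650/47.97 = 34.39 mg/L; combined flow 47.97 m³/s.
9.4%/h lost → k = −ln(1 − 0.094) = 0.09872 h⁻¹.
After decay, C = 34.39 × e^(−kt) = 34.39 × 0.1258 = 4.326 mg/L.
Second outfall: C = (47.97·4.326 + 3.110·130.0)/51.08 = 11.98 mg/L.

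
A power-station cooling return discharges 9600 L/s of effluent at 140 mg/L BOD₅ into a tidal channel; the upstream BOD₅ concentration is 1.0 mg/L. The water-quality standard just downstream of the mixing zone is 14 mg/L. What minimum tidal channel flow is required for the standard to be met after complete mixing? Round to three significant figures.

93000 L/s

Set C_mix = 14: (Q·1.000 + 9600·140.0) / (Q + 9600) = 14
→ Q = 9600·(140.0 − 14)/(14 − 1.000) = 93050 L/s.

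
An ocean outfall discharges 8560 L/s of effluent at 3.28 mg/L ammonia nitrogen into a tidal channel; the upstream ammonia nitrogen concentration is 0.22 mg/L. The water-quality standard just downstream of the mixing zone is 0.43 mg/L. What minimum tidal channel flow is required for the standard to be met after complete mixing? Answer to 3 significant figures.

Set C_mix = 0.43: (Q·0.2200 + 8560·3.280) / (Q + 8560) = 0.43
→ Q = 8560·(3.280 − 0.43)/(0.43 − 0.2200) = 116200 L/s.

116000 L/s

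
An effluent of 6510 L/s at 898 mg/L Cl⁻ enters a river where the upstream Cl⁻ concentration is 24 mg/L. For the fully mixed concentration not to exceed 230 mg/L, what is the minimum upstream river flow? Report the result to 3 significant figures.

Set C_mix = 230: (Q·24.00 + 6510·898.0) / (Q + 6510) = 230
→ Q = 6510·(898.0 − 230)/(230 − 24.00) = 21110 L/s.

21100 L/s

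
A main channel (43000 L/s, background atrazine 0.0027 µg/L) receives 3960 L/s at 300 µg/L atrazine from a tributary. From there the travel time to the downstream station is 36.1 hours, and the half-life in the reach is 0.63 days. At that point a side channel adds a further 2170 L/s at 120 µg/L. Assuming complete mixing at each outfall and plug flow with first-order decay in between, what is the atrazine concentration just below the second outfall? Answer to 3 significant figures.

Conservation of mass: C = (43000·0.002700 + 3960·300.0) / 46960 = 1188000/46960 = 25.30 µg/L; combined flow 46960 L/s.
Half-life 0.63 d → k = ln 2 / 0.63 = 1.100 d⁻¹.
After decay, C = 25.30 × e^(−kt) = 25.30 × 0.1911 = 4.835 µg/L.
Second outfall: C = (46960·4.835 + 2170·120.0)/49130 = 9.922 µg/L.

9.92 µg/L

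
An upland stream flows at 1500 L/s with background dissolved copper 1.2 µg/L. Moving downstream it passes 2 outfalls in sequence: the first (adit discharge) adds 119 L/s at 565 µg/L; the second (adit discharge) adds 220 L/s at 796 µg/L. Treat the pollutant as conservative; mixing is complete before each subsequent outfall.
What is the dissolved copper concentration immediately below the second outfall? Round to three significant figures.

133 µg/L

After outfall 1: Q = 1500 + 119.0 = 1619 L/s; C = (1500·1.200 + 119.0·565.0)/1619 = 42.64 µg/L.
After outfall 2: Q = 1619 + 220.0 = 1839 L/s; C = (1619·42.64 + 220.0·796.0)/1839 = 132.8 µg/L.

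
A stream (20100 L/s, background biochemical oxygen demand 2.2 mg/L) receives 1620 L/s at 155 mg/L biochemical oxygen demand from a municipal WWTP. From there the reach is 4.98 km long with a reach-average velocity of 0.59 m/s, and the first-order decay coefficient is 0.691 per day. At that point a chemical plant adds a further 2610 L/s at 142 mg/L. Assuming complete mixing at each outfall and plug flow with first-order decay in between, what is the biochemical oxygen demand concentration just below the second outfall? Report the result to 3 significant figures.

26.6 mg/L

Conservation of mass: C = (20100·2.200 + 1620·155.0) / 21720 = 295300/21720 = 13.60 mg/L; combined flow 21720 L/s.
Travel time t = 4.98·1000 / 0.59 = 8441 s = 2.345 h.
Applying C = C₀e^(−kt): 13.60 × 0.9347 = 12.71 mg/L.
Second outfall: C = (21720·12.71 + 2610·142.0)/24330 = 26.58 mg/L.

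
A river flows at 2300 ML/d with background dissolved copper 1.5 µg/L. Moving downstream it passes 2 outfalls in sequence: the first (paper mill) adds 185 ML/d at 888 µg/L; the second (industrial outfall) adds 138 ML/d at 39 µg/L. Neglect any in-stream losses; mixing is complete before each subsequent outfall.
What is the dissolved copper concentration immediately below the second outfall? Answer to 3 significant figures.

Below outfall 1: Q → 2485 ML/d, C = (2300·1.500 + 185.0·888.0)/2485 = 67.50 µg/L.
Below outfall 2: Q → 2623 ML/d, C = (2485·67.50 + 138.0·39.00)/2623 = 66.00 µg/L.

66.0 µg/L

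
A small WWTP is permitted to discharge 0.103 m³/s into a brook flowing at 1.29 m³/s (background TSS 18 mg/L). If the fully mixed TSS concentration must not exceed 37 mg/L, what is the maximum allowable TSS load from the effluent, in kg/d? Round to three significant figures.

Mass balance at the limit: 1.290·18.00 + 0.1030·Cₑ = 1.393·37 → Cₑ = 275.0 mg/L.
Load = 0.1030 m³/s × 275.0 g/m³ × 86 400 s/d = 2447 kg/d.

2450 kg/d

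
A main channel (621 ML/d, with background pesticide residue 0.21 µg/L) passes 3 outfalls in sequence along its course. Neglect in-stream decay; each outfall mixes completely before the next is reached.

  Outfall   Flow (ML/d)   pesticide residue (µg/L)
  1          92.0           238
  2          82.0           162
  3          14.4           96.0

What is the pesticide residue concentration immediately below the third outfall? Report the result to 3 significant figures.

Below outfall 1: Q → 713.0 ML/d, C = (621.0·0.2100 + 92.00·238.0)/713.0 = 30.89 µg/L.
Below outfall 2: Q → 795.0 ML/d, C = (713.0·30.89 + 82.00·162.0)/795.0 = 44.42 µg/L.
Below outfall 3: Q → 809.4 ML/d, C = (795.0·44.42 + 14.40·96.00)/809.4 = 45.33 µg/L.

45.3 µg/L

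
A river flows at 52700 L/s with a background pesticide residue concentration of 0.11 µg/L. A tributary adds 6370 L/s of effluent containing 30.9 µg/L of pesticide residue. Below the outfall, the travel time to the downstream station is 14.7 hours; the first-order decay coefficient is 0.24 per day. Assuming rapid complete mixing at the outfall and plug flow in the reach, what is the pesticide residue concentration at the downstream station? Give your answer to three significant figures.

2.96 µg/L

Conservation of mass: C = (52700·0.1100 + 6370·30.90) / 59070 = 202600/59070 = 3.430 µg/L.
After decay, C = 3.430 × e^(−kt) = 3.430 × 0.8633 = 2.961 µg/L.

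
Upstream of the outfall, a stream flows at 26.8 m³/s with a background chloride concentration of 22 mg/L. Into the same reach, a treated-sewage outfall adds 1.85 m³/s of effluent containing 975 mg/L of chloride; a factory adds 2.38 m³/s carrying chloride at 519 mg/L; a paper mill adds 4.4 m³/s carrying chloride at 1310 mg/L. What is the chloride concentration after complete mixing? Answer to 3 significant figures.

265 mg/L

Mass balance: C = (26.80·22.00 + 1.850·975.0 + 2.380·519.0 + 4.400·1310) / 35.43 = 9393/35.43 = 265.1 mg/L.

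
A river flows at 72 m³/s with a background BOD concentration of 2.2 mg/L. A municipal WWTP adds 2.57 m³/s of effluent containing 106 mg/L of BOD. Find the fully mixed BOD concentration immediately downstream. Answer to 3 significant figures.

5.78 mg/L

Mass balance: C = (72.00·2.200 + 2.570·106.0) / 74.57 = 430.8/74.57 = 5.777 mg/L.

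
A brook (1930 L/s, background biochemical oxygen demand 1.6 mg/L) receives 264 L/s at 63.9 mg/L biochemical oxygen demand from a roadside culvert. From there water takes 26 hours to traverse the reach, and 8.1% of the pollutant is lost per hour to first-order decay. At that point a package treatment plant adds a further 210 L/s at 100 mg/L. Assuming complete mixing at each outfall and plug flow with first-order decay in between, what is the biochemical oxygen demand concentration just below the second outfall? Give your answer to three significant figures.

9.66 mg/L

Mass balance: C = (1930·1.600 + 264.0·63.90) / 2194 = 19960/2194 = 9.096 mg/L; combined flow 2194 L/s.
8.1%/h lost → k = −ln(1 − 0.081) = 0.08447 h⁻¹.
First-order decay: C = 9.096·exp(−k·t) = 9.096·0.1112 = 1.012 mg/L.
Second outfall: C = (2194·1.012 + 210.0·100.0)/2404 = 9.659 mg/L.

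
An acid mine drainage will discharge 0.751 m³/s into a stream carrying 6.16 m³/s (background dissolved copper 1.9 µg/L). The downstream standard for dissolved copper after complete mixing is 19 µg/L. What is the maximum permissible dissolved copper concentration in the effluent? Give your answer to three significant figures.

159 µg/L

At the limit, (Qr·Cr + Qe·Cₑ)/(Qr + Qe) = 19:
Cₑ = (6.911·19 − 6.160·1.900) / 0.7510 = 159.3 µg/L.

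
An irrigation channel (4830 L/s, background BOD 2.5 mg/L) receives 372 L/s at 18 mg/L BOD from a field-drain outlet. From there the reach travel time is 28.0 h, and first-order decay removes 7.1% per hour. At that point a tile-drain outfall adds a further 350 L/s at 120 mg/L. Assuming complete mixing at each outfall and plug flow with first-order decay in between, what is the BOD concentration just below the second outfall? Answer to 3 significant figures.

Mixed concentration C = ΣQC/ΣQ = (4830·2.500 + 372.0·18.00) / 5202 = 18770/5202 = 3.608 mg/L; combined flow 5202 L/s.
7.1%/h lost → k = −ln(1 − 0.071) = 0.07365 h⁻¹.
Applying C = C₀e^(−kt): 3.608 × 0.1272 = 0.4589 mg/L.
Second outfall: C = (5202·0.4589 + 350.0·120.0)/5552 = 7.995 mg/L.

7.99 mg/L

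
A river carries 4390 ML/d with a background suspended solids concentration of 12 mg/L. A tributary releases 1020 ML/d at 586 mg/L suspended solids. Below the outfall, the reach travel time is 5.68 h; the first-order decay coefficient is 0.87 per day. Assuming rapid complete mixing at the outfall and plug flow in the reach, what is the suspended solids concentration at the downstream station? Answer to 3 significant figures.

97.9 mg/L

Conservation of mass: C = (4390·12.00 + 1020·586.0) / 5410 = 650400/5410 = 120.2 mg/L.
After decay, C = 120.2 × e^(−kt) = 120.2 × 0.8139 = 97.85 mg/L.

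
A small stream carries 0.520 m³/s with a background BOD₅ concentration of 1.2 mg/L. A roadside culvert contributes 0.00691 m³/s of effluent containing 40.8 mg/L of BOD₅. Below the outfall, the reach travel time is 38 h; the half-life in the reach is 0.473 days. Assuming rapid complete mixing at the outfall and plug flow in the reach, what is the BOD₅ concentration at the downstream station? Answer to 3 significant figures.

After mixing, C = (0.5200·1.200 + 0.006910·40.80) / 0.5269 = 0.9059/0.5269 = 1.719 mg/L.
Half-life 0.473 d → k = ln 2 / 0.473 = 1.465 d⁻¹.
Decay over the reach: 1.719·exp(−kt) = 1.719·0.09825 = 0.1689 mg/L.

0.169 mg/L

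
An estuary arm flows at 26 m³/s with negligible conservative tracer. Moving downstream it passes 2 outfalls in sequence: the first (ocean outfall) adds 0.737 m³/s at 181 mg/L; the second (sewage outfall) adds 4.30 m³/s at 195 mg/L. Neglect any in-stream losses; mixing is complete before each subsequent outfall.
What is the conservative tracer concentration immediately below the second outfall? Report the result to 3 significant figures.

Below outfall 1: Q → 26.74 m³/s, C = (26.00·0 + 0.7370·181.0)/26.74 = 4.989 mg/L.
Below outfall 2: Q → 31.04 m³/s, C = (26.74·4.989 + 4.300·195.0)/31.04 = 31.31 mg/L.

31.3 mg/L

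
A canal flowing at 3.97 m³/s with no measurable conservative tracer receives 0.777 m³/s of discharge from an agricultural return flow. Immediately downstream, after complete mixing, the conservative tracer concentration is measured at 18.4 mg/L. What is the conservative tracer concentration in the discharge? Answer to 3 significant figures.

112 mg/L

Mass balance: 3.970·0 + 0.7770·Cₑ = 4.747·18.40
→ Cₑ = (4.747·18.40 − 3.970·0) / 0.7770 = 112.4 mg/L.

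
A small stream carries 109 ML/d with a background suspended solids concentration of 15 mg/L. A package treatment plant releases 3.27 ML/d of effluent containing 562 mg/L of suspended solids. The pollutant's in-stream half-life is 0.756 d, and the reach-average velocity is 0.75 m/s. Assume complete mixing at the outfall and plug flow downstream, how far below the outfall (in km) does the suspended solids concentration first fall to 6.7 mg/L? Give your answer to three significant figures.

108 km

Flow-weighted average: C = (109.0·15.00 + 3.270·562.0) / 112.3 = 3473/112.3 = 30.93 mg/L.
Half-life 0.756 d → k = ln 2 / 0.756 = 0.9169 d⁻¹.
Set 30.93·exp(−k·t) = 6.7 → t = ln(30.93/6.7)/k = 144100 s = 40.04 h.
Distance = v·t = 0.75·144100 = 108100 m = 108.1 km.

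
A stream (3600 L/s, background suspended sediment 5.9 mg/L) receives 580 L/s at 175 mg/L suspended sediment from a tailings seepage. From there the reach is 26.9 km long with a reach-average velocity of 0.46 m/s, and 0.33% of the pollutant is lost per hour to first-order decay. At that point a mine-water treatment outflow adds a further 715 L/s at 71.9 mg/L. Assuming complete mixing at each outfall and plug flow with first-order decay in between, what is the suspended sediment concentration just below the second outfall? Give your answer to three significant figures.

34.3 mg/L

Flow-weighted average: C = (3600·5.900 + 580.0·175.0) / 4180 = 122700/4180 = 29.36 mg/L; combined flow 4180 L/s.
Travel time t = 26.9·1000 / 0.46 = 58480 s = 16.24 h.
0.33%/h lost → k = −ln(1 − 0.0033) = 0.003305 h⁻¹.
After decay, C = 29.36 × e^(−kt) = 29.36 × 0.9477 = 27.83 mg/L.
Second outfall: C = (4180·27.83 + 715.0·71.90)/4895 = 34.27 mg/L.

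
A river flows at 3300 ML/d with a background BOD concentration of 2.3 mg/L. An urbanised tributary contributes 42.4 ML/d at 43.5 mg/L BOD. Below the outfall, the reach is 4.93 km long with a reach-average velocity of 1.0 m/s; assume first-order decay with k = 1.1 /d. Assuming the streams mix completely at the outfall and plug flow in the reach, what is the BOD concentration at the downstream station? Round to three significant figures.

After mixing, C = (3300·2.300 + 42.40·43.50) / 3342 = 9434/3342 = 2.823 mg/L.
Travel time t = 4.93·1000 / 1.0 = 4930 s = 1.369 h.
After decay, C = 2.823 × e^(−kt) = 2.823 × 0.9392 = 2.651 mg/L.

2.65 mg/L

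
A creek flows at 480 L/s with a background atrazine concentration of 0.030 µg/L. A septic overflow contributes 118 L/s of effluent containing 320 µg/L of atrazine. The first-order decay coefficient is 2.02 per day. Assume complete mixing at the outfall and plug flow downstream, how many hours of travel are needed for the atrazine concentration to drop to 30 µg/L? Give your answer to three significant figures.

Mass balance: C = (480.0·0.03000 + 118.0·320.0) / 598.0 = 37770/598.0 = 63.17 µg/L.
63.17·exp(−k·t) = 30 → t = ln(63.17/30)/k = 31850 s = 8.847 h.

8.85 h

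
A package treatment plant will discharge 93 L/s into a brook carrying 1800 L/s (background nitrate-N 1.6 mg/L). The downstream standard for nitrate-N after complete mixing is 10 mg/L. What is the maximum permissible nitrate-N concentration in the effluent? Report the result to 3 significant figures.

At the limit, (Qr·Cr + Qe·Cₑ)/(Qr + Qe) = 10:
Cₑ = (1893·10 − 1800·1.600) / 93.00 = 172.6 mg/L.

173 mg/L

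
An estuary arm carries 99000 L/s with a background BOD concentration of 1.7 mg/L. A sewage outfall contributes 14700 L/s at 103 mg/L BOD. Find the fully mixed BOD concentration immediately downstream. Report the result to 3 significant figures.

Mixed concentration C = ΣQC/ΣQ = (99000·1.700 + 14700·103.0) / 113700 = 1682000/113700 = 14.80 mg/L.

14.8 mg/L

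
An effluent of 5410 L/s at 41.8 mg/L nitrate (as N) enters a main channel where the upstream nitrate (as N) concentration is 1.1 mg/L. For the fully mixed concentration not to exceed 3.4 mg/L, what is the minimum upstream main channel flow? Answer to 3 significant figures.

Set C_mix = 3.4: (Q·1.100 + 5410·41.80) / (Q + 5410) = 3.4
→ Q = 5410·(41.80 − 3.4)/(3.4 − 1.100) = 90320 L/s.

90300 L/s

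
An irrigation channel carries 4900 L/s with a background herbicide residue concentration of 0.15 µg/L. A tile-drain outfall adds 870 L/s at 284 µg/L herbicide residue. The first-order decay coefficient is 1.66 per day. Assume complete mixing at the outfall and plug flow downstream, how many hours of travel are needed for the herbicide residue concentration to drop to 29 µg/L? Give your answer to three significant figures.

Conservation of mass: C = (4900·0.1500 + 870.0·284.0) / 5770 = 247800/5770 = 42.95 µg/L.
42.95·exp(−k·t) = 29 → t = ln(42.95/29)/k = 20440 s = 5.678 h.

5.68 h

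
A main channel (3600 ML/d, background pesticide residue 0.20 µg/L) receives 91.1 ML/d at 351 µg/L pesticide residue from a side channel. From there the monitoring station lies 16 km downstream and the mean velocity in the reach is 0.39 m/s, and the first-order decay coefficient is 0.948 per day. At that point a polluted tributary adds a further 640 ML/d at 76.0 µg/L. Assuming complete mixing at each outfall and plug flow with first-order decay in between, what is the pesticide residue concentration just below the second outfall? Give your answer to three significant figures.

16.0 µg/L

Conservation of mass: C = (3600·0.2000 + 91.10·351.0) / 3691 = 32700/3691 = 8.858 µg/L; combined flow 3691 ML/d.
Travel time t = 16·1000 / 0.39 = 41030 s = 11.40 h.
Applying C = C₀e^(−kt): 8.858 × 0.6375 = 5.647 µg/L.
Second outfall: C = (3691·5.647 + 640.0·76.00)/4331 = 16.04 µg/L.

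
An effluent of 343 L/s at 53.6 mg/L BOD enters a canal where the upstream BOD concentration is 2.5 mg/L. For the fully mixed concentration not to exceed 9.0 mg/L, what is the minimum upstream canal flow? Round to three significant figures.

Set C_mix = 9.0: (Q·2.500 + 343.0·53.60) / (Q + 343.0) = 9.0
→ Q = 343.0·(53.60 − 9.0)/(9.0 − 2.500) = 2354 L/s.

2350 L/s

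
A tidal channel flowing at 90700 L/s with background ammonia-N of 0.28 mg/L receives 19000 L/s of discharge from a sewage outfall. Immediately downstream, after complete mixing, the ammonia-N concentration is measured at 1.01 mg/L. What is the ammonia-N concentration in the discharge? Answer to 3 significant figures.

Mass balance: 90700·0.2800 + 19000·Cₑ = 109700·1.010
→ Cₑ = (109700·1.010 − 90700·0.2800) / 19000 = 4.495 mg/L.

4.49 mg/L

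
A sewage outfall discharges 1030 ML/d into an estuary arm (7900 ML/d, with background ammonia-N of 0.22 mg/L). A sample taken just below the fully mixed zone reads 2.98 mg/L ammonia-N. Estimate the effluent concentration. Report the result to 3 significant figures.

24.1 mg/L

Mass balance: 7900·0.2200 + 1030·Cₑ = 8930·2.980
→ Cₑ = (8930·2.980 − 7900·0.2200) / 1030 = 24.15 mg/L.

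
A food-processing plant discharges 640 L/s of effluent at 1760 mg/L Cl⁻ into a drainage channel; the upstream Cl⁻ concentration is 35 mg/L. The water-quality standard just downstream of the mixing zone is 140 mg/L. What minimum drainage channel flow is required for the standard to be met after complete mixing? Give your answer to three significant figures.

Set C_mix = 140: (Q·35.00 + 640.0·1760) / (Q + 640.0) = 140
→ Q = 640.0·(1760 − 140)/(140 − 35.00) = 9874 L/s.

9870 L/s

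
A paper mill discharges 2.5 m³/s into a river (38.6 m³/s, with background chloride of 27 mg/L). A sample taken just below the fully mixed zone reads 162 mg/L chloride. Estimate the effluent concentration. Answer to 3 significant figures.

Mass balance: 38.60·27.00 + 2.500·Cₑ = 41.10·162.0
→ Cₑ = (41.10·162.0 − 38.60·27.00) / 2.500 = 2246 mg/L.

2250 mg/L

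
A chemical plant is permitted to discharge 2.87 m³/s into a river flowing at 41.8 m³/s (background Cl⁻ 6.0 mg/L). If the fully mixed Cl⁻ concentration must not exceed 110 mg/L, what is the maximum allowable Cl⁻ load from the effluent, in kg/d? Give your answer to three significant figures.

Mass balance at the limit: 41.80·6.000 + 2.870·Cₑ = 44.67·110 → Cₑ = 1625 mg/L.
Load = 2.870 m³/s × 1625 g/m³ × 86 400 s/d = 402900 kg/d.

403000 kg/d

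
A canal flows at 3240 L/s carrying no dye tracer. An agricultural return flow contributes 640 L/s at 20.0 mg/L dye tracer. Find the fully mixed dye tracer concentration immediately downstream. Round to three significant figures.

Flow-weighted average: C = (3240·0 + 640.0·20.00) / 3880 = 12800/3880 = 3.299 mg/L.

3.30 mg/L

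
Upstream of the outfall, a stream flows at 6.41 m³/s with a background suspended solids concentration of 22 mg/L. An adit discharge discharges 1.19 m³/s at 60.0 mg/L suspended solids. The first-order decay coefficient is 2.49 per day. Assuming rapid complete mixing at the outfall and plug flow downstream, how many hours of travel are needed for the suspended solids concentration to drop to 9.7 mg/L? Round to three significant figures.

10.2 h

After mixing, C = (6.410·22.00 + 1.190·60.00) / 7.600 = 212.4/7.600 = 27.95 mg/L.
27.95·exp(−k·t) = 9.7 → t = ln(27.95/9.7)/k = 36720 s = 10.20 h.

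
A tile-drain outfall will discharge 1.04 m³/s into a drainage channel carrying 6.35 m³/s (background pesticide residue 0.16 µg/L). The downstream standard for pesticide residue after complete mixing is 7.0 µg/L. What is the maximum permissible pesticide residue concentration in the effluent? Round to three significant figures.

At the limit, (Qr·Cr + Qe·Cₑ)/(Qr + Qe) = 7.0:
Cₑ = (7.390·7.0 − 6.350·0.1600) / 1.040 = 48.76 µg/L.

48.8 µg/L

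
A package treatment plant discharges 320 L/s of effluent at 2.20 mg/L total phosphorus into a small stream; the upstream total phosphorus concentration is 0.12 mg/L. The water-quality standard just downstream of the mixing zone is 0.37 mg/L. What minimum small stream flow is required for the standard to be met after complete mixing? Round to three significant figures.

2340 L/s

Set C_mix = 0.37: (Q·0.1200 + 320.0·2.200) / (Q + 320.0) = 0.37
→ Q = 320.0·(2.200 − 0.37)/(0.37 − 0.1200) = 2342 L/s.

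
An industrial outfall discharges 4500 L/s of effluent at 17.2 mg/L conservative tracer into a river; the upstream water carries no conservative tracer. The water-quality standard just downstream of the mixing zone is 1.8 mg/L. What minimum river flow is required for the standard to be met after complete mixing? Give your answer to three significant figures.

Set C_mix = 1.8: (Q·0 + 4500·17.20) / (Q + 4500) = 1.8
→ Q = 4500·(17.20 − 1.8)/(1.8 − 0) = 38500 L/s.

38500 L/s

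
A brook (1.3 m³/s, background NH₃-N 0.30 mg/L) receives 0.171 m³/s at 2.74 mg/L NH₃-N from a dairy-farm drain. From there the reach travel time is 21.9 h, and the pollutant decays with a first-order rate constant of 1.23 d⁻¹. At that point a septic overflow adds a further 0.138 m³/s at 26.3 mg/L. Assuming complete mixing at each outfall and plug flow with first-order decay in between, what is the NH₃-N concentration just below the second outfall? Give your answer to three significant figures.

2.43 mg/L

After mixing, C = (1.300·0.3000 + 0.1710·2.740) / 1.471 = 0.8585/1.471 = 0.5836 mg/L; combined flow 1.471 m³/s.
Decay over the reach: 0.5836·exp(−kt) = 0.5836·0.3255 = 0.1900 mg/L.
At the second outfall, C = (1.471·0.1900 + 0.1380·26.30) / (1.471 + 0.1380) = 2.429 mg/L.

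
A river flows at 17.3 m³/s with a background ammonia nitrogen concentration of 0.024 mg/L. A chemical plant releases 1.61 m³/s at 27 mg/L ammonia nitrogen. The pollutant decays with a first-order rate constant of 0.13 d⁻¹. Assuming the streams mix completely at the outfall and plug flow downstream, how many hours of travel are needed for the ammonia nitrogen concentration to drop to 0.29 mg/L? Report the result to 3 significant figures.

384 h

After mixing, C = (17.30·0.02400 + 1.610·27.00) / 18.91 = 43.89/18.91 = 2.321 mg/L.
2.321·exp(−k·t) = 0.29 → t = ln(2.321/0.29)/k = 1382000 s = 384.0 h.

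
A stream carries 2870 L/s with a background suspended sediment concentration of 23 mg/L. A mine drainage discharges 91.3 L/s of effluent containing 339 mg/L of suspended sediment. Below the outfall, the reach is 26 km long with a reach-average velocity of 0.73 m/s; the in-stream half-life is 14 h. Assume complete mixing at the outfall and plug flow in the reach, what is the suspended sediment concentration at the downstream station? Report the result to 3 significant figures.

Conservation of mass: C = (2870·23.00 + 91.30·339.0) / 2961 = 96960/2961 = 32.74 mg/L.
Travel time t = 26·1000 / 0.73 = 35620 s = 9.893 h.
Half-life 14 h → k = ln 2 / 14 = 0.04951 h⁻¹ = 1.188 d⁻¹.
After decay, C = 32.74 × e^(−kt) = 32.74 × 0.6127 = 20.06 mg/L.

20.1 mg/L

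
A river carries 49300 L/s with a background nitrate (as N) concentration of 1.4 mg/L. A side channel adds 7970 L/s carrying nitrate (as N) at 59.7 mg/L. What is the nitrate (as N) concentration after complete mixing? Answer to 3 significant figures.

Flow-weighted average: C = (49300·1.400 + 7970·59.70) / 57270 = 544800/57270 = 9.513 mg/L.

9.51 mg/L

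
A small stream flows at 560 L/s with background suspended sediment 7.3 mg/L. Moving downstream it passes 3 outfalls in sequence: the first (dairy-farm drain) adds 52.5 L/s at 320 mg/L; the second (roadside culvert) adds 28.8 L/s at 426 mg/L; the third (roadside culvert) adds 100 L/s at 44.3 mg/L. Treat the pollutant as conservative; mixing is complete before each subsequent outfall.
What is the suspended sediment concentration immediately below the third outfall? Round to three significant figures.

After outfall 1: Q = 560.0 + 52.50 = 612.5 L/s; C = (560.0·7.300 + 52.50·320.0)/612.5 = 34.10 mg/L.
After outfall 2: Q = 612.5 + 28.80 = 641.3 L/s; C = (612.5·34.10 + 28.80·426.0)/641.3 = 51.70 mg/L.
After outfall 3: Q = 641.3 + 100.0 = 741.3 L/s; C = (641.3·51.70 + 100.0·44.30)/741.3 = 50.70 mg/L.

50.7 mg/L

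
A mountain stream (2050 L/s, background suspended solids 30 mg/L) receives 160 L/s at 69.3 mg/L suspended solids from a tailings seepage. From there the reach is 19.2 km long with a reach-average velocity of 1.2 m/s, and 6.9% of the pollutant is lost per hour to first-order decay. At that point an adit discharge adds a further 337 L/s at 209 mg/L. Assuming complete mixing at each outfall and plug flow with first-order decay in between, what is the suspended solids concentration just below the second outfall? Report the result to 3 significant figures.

Mass balance: C = (2050·30.00 + 160.0·69.30) / 2210 = 72590/2210 = 32.85 mg/L; combined flow 2210 L/s.
Travel time t = 19.2·1000 / 1.2 = 16000 s = 4.444 h.
6.9%/h lost → k = −ln(1 − 0.069) = 0.07150 h⁻¹.
Applying C = C₀e^(−kt): 32.85 × 0.7278 = 23.90 mg/L.
At the second outfall, C = (2210·23.90 + 337.0·209.0) / (2210 + 337.0) = 48.39 mg/L.

48.4 mg/L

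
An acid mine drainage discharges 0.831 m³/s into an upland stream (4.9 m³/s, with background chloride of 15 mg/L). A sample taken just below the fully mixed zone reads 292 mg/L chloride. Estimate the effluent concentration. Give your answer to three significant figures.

Mass balance: 4.900·15.00 + 0.8310·Cₑ = 5.731·292.0
→ Cₑ = (5.731·292.0 − 4.900·15.00) / 0.8310 = 1925 mg/L.

1930 mg/L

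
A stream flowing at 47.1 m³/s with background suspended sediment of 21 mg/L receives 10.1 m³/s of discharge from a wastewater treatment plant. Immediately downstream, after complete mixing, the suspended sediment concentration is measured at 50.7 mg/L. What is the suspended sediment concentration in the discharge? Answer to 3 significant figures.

Mass balance: 47.10·21.00 + 10.10·Cₑ = 57.20·50.70
→ Cₑ = (57.20·50.70 − 47.10·21.00) / 10.10 = 189.2 mg/L.

189 mg/L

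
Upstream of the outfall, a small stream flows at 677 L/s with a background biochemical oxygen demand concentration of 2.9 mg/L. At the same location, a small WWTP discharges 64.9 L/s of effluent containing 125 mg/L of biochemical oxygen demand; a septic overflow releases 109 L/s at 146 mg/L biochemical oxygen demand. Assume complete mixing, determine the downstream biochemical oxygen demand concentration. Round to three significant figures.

30.5 mg/L

Conservation of mass: C = (677.0·2.900 + 64.90·125.0 + 109.0·146.0) / 850.9 = 25990/850.9 = 30.54 mg/L.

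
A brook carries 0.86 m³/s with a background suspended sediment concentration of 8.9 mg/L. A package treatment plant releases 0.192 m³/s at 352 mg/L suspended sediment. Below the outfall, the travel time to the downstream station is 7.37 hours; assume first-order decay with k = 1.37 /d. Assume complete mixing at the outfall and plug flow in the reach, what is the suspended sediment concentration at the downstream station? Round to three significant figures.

After mixing, C = (0.8600·8.900 + 0.1920·352.0) / 1.052 = 75.24/1.052 = 71.52 mg/L.
First-order decay: C = 71.52·exp(−k·t) = 71.52·0.6566 = 46.96 mg/L.

47.0 mg/L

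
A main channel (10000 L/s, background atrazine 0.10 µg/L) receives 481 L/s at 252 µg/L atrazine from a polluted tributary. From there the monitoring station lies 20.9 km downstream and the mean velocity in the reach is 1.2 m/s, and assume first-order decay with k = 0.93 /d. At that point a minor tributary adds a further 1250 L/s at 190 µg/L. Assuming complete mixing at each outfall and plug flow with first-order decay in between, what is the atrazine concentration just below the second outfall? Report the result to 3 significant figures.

28.9 µg/L

Mass balance: C = (10000·0.1000 + 481.0·252.0) / 10480 = 122200/10480 = 11.66 µg/L; combined flow 10480 L/s.
Travel time t = 20.9·1000 / 1.2 = 17420 s = 4.838 h.
Applying C = C₀e^(−kt): 11.66 × 0.8291 = 9.667 µg/L.
At the second outfall, C = (10480·9.667 + 1250·190.0) / (10480 + 1250) = 28.88 µg/L.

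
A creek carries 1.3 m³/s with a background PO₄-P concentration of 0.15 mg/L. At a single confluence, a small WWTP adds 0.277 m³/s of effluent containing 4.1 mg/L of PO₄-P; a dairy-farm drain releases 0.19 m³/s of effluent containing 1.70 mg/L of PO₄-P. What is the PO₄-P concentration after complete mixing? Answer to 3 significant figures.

0.936 mg/L

After mixing, C = (1.300·0.1500 + 0.2770·4.100 + 0.1900·1.700) / 1.767 = 1.654/1.767 = 0.9359 mg/L.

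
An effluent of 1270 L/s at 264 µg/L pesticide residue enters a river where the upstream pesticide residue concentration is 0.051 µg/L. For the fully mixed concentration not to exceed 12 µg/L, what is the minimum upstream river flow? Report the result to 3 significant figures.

26800 L/s

Set C_mix = 12: (Q·0.05100 + 1270·264.0) / (Q + 1270) = 12
→ Q = 1270·(264.0 − 12)/(12 − 0.05100) = 26780 L/s.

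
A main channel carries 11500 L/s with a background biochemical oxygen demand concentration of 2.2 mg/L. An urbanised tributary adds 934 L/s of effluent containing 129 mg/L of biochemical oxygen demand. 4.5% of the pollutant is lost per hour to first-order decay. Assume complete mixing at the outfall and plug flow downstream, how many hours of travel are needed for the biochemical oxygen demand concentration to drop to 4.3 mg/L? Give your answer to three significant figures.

Mixed concentration C = ΣQC/ΣQ = (11500·2.200 + 934.0·129.0) / 12430 = 145800/12430 = 11.72 mg/L.
4.5%/h lost → k = −ln(1 − 0.045) = 0.04604 h⁻¹.
11.72·exp(−k·t) = 4.3 → t = ln(11.72/4.3)/k = 78430 s = 21.79 h.

21.8 h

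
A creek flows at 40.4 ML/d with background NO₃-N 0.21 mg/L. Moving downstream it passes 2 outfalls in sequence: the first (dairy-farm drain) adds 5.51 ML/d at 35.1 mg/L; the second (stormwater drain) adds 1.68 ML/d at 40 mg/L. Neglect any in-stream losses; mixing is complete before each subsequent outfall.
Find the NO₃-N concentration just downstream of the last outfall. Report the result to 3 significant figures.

Below outfall 1: Q → 45.91 ML/d, C = (40.40·0.2100 + 5.510·35.10)/45.91 = 4.397 mg/L.
Below outfall 2: Q → 47.59 ML/d, C = (45.91·4.397 + 1.680·40.00)/47.59 = 5.654 mg/L.

5.65 mg/L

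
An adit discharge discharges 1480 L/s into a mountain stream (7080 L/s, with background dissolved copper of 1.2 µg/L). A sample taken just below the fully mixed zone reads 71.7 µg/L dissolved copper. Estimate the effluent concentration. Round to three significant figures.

409 µg/L

Mass balance: 7080·1.200 + 1480·Cₑ = 8560·71.70
→ Cₑ = (8560·71.70 − 7080·1.200) / 1480 = 409.0 µg/L.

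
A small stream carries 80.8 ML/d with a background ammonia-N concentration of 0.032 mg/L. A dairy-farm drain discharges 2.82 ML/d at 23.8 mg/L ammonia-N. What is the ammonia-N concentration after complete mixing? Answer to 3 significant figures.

Conservation of mass: C = (80.80·0.03200 + 2.820·23.80) / 83.62 = 69.70/83.62 = 0.8336 mg/L.

0.834 mg/L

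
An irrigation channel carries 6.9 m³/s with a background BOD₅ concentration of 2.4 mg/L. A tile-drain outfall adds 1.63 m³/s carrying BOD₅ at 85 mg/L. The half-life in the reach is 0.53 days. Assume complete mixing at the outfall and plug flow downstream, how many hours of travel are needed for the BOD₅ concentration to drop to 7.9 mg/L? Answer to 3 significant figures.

After mixing, C = (6.900·2.400 + 1.630·85.00) / 8.530 = 155.1/8.530 = 18.18 mg/L.
Half-life 0.53 d → k = ln 2 / 0.53 = 1.308 d⁻¹.
18.18·exp(−k·t) = 7.9 → t = ln(18.18/7.9)/k = 55080 s = 15.30 h.

15.3 h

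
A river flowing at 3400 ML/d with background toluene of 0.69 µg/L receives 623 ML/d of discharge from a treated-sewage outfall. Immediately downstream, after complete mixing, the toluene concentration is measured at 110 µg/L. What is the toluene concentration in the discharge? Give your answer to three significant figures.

Mass balance: 3400·0.6900 + 623.0·Cₑ = 4023·110.0
→ Cₑ = (4023·110.0 − 3400·0.6900) / 623.0 = 706.6 µg/L.

707 µg/L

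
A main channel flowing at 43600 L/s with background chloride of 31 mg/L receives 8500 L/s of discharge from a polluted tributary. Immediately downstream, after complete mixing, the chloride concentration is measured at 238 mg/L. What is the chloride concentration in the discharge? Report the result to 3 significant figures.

Mass balance: 43600·31.00 + 8500·Cₑ = 52100·238.0
→ Cₑ = (52100·238.0 − 43600·31.00) / 8500 = 1300 mg/L.

1300 mg/L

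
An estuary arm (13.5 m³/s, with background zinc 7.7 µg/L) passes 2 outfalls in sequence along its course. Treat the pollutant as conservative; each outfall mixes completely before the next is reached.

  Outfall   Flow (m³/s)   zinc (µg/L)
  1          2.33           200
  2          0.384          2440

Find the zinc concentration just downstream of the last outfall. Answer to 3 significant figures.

Below outfall 1: Q → 15.83 m³/s, C = (13.50·7.700 + 2.330·200.0)/15.83 = 36.00 µg/L.
Below outfall 2: Q → 16.21 m³/s, C = (15.83·36.00 + 0.3840·2440)/16.21 = 92.94 µg/L.

92.9 µg/L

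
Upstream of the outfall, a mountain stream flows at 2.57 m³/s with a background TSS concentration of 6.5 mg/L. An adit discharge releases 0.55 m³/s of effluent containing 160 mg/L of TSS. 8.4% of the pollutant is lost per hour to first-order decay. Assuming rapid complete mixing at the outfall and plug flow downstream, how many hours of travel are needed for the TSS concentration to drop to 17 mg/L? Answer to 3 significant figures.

Mixed concentration C = ΣQC/ΣQ = (2.570·6.500 + 0.5500·160.0) / 3.120 = 104.7/3.120 = 33.56 mg/L.
8.4%/h lost → k = −ln(1 − 0.084) = 0.08774 h⁻¹.
33.56·exp(−k·t) = 17 → t = ln(33.56/17)/k = 27910 s = 7.751 h.

7.75 h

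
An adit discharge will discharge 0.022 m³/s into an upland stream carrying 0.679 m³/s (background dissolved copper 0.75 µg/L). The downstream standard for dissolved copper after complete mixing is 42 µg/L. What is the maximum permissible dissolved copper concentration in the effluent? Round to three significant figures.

At the limit, (Qr·Cr + Qe·Cₑ)/(Qr + Qe) = 42:
Cₑ = (0.7010·42 − 0.6790·0.7500) / 0.02200 = 1315 µg/L.

1320 µg/L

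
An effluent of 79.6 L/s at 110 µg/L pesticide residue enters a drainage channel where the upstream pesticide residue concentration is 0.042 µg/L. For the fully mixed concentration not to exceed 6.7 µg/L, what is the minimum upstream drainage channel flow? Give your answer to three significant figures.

Set C_mix = 6.7: (Q·0.04200 + 79.60·110.0) / (Q + 79.60) = 6.7
→ Q = 79.60·(110.0 − 6.7)/(6.7 − 0.04200) = 1235 L/s.

1240 L/s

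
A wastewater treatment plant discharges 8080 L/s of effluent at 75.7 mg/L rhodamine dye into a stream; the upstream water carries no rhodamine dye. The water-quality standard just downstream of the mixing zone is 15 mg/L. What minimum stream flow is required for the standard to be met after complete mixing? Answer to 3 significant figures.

32700 L/s

Set C_mix = 15: (Q·0 + 8080·75.70) / (Q + 8080) = 15
→ Q = 8080·(75.70 − 15)/(15 − 0) = 32700 L/s.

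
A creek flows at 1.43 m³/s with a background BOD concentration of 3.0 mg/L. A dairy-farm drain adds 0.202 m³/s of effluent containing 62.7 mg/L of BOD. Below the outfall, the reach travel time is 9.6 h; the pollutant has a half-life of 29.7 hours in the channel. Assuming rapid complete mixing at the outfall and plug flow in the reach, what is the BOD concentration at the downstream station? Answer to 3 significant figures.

8.30 mg/L

Mass balance: C = (1.430·3.000 + 0.2020·62.70) / 1.632 = 16.96/1.632 = 10.39 mg/L.
Half-life 29.7 h → k = ln 2 / 29.7 = 0.02334 h⁻¹ = 0.5601 d⁻¹.
First-order decay: C = 10.39·exp(−k·t) = 10.39·0.7993 = 8.304 mg/L.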